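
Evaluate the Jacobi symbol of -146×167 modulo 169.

1

By multiplicativity, (-146·167/169) = (-146/169)·(167/169).
First factor (-146/169):
Pull out -1: (-146/169) = (-1/169)·(146/169). Since 169 ≡ 1 (mod 4), (-1/169) = +1. Now have (146/169).
Factor out 2: 146 = 2·73. Since 169 ≡ 1 (mod 8), (2/169) = +1. Now have (73/169).
73 ≡ 1 (mod 4), so quadratic reciprocity gives (73/169) = (169/73). Reduce: 169 ≡ 23 (mod 73). Now have (23/73).
73 ≡ 1 (mod 4), so quadratic reciprocity gives (23/73) = (73/23). Reduce: 73 ≡ 4 (mod 23). Now have (4/23).
Factor out 2: 4 = 2^2. Since 23 ≡ 7 (mod 8), (2/23) = +1, and (2/23)^2 = +1. Now have (1/23).
(1/23) = 1. Collecting the sign factors: 1.
Second factor (167/169):
169 ≡ 1 (mod 4), so quadratic reciprocity gives (167/169) = (169/167). Reduce: 169 ≡ 2 (mod 167). Now have (2/167).
Factor out 2: 2 = 2. Since 167 ≡ 7 (mod 8), (2/167) = +1. Now have (1/167).
(1/167) = 1. Collecting the sign factors: 1.
Product: (1)·(1) = 1.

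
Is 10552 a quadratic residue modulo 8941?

no

Reduce the numerator: 10552 ≡ 1611 (mod 8941), so (10552/8941) = (1611/8941).
8941 ≡ 1 (mod 4), so quadratic reciprocity gives (1611/8941) = (8941/1611). Reduce: 8941 ≡ 886 (mod 1611). Now have (886/1611).
Factor out 2: 886 = 2·443. Since 1611 ≡ 3 (mod 8), (2/1611) = -1. Now have -(443/1611).
Both 443 ≡ 3 and 1611 ≡ 3 (mod 4), so reciprocity gives (443/1611) = -(1611/443). Reduce: 1611 ≡ 282 (mod 443). Now have (282/443).
Factor out 2: 282 = 2·141. Since 443 ≡ 3 (mod 8), (2/443) = -1. Now have -(141/443).
141 ≡ 1 (mod 4), so quadratic reciprocity gives (141/443) = (443/141). Reduce: 443 ≡ 20 (mod 141). Now have -(20/141).
Factor out 2: 20 = 2^2·5. Since 141 ≡ 5 (mod 8), (2/141) = -1, and (2/141)^2 = +1. Now have -(5/141).
5 ≡ 1 (mod 4), so quadratic reciprocity gives (5/141) = (141/5). Reduce: 141 ≡ 1 (mod 5). Now have -(1/5).
(1/5) = 1. Collecting the sign factors: -1.
The Legendre symbol is -1, so x^2 ≡ 10552 (mod 8941) has no solution.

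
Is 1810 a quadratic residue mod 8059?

Factor out 2: 1810 = 2·905. Since 8059 ≡ 3 (mod 8), (2/8059) = -1. Now have -(905/8059).
905 ≡ 1 (mod 4), so quadratic reciprocity gives (905/8059) = (8059/905). Reduce: 8059 ≡ 819 (mod 905). Now have -(819/905).
905 ≡ 1 (mod 4), so quadratic reciprocity gives (819/905) = (905/819). Reduce: 905 ≡ 86 (mod 819). Now have -(86/819).
Factor out 2: 86 = 2·43. Since 819 ≡ 3 (mod 8), (2/819) = -1. Now have (43/819).
Both 43 ≡ 3 and 819 ≡ 3 (mod 4), so reciprocity gives (43/819) = -(819/43). Reduce: 819 ≡ 2 (mod 43). Now have -(2/43).
Factor out 2: 2 = 2. Since 43 ≡ 3 (mod 8), (2/43) = -1. Now have (1/43).
(1/43) = 1. Collecting the sign factors: 1.
(1810/8059) = 1, and 8059 is prime, so 1810 is a quadratic residue mod 8059.

yes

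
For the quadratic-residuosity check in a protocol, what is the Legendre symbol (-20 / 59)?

(-20 / 59)
  = -(20 / 59)    [59 ≡ 3 mod 4 ⇒ (-1 / 59) = -1]
  = -(5 / 59)    [59 ≡ 3 mod 8 ⇒ (2 / 59)^2 = +1]
  = -(59 / 5)    [QR: 5 ≡ 1 mod 4, sign kept]
  = -(4 / 5)    [59 ≡ 4 mod 5]
  = -(1 / 5)    [5 ≡ 5 mod 8 ⇒ (2 / 5)^2 = +1]
  = -1    [(1 / 5) = 1]

-1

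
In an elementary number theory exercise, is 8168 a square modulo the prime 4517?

no

(8168/4517)
  = (3651/4517)    [8168 ≡ 3651 mod 4517]
  = (4517/3651)    [QR: 4517 ≡ 1 mod 4, sign kept]
  = (866/3651)    [4517 ≡ 866 mod 3651]
  = -(433/3651)    [3651 ≡ 3 mod 8 ⇒ (2/3651) = -1]
  = -(3651/433)    [QR: 433 ≡ 1 mod 4, sign kept]
  = -(187/433)    [3651 ≡ 187 mod 433]
  = -(433/187)    [QR: 433 ≡ 1 mod 4, sign kept]
  = -(59/187)    [433 ≡ 59 mod 187]
  = (187/59)    [QR: both ≡ 3 mod 4, sign flips]
  = (10/59)    [187 ≡ 10 mod 59]
  = -(5/59)    [59 ≡ 3 mod 8 ⇒ (2/59) = -1]
  = -(59/5)    [QR: 5 ≡ 1 mod 4, sign kept]
  = -(4/5)    [59 ≡ 4 mod 5]
  = -(1/5)    [5 ≡ 5 mod 8 ⇒ (2/5)^2 = +1]
  = -1    [(1/5) = 1]
The Legendre symbol is -1, so x^2 ≡ 8168 (mod 4517) has no solution.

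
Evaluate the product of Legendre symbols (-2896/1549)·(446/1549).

-1

By multiplicativity, (-2896·446/1549) = (-2896/1549)·(446/1549).
First factor (-2896/1549):
Pull out -1: (-2896/1549) = (-1/1549)·(2896/1549). Since 1549 ≡ 1 (mod 4), (-1/1549) = +1. Now have (2896/1549).
Reduce the numerator: 2896 ≡ 1347 (mod 1549), so (2896/1549) = (1347/1549).
1549 ≡ 1 (mod 4), so quadratic reciprocity gives (1347/1549) = (1549/1347). Reduce: 1549 ≡ 202 (mod 1347). Now have (202/1347).
Factor out 2: 202 = 2·101. Since 1347 ≡ 3 (mod 8), (2/1347) = -1. Now have -(101/1347).
101 ≡ 1 (mod 4), so quadratic reciprocity gives (101/1347) = (1347/101). Reduce: 1347 ≡ 34 (mod 101). Now have -(34/101).
Factor out 2: 34 = 2·17. Since 101 ≡ 5 (mod 8), (2/101) = -1. Now have (17/101).
17 ≡ 1 (mod 4), so quadratic reciprocity gives (17/101) = (101/17). Reduce: 101 ≡ 16 (mod 17). Now have (16/17).
Factor out 2: 16 = 2^4. Since 17 ≡ 1 (mod 8), (2/17) = +1, and (2/17)^4 = +1. Now have (1/17).
(1/17) = 1. Collecting the sign factors: 1.
Second factor (446/1549):
Factor out 2: 446 = 2·223. Since 1549 ≡ 5 (mod 8), (2/1549) = -1. Now have -(223/1549).
1549 ≡ 1 (mod 4), so quadratic reciprocity gives (223/1549) = (1549/223). Reduce: 1549 ≡ 211 (mod 223). Now have -(211/223).
Both 211 ≡ 3 and 223 ≡ 3 (mod 4), so reciprocity gives (211/223) = -(223/211). Reduce: 223 ≡ 12 (mod 211). Now have (12/211).
Factor out 2: 12 = 2^2·3. Since 211 ≡ 3 (mod 8), (2/211) = -1, and (2/211)^2 = +1. Now have (3/211).
Both 3 ≡ 3 and 211 ≡ 3 (mod 4), so reciprocity gives (3/211) = -(211/3). Reduce: 211 ≡ 1 (mod 3). Now have -(1/3).
(1/3) = 1. Collecting the sign factors: -1.
Product: (1)·(-1) = -1.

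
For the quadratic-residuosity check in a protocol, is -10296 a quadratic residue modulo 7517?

Pull out -1: (-10296/7517) = (-1/7517)·(10296/7517). Since 7517 ≡ 1 (mod 4), (-1/7517) = +1. Now have (10296/7517).
Reduce the numerator: 10296 ≡ 2779 (mod 7517), so (10296/7517) = (2779/7517).
7517 ≡ 1 (mod 4), so quadratic reciprocity gives (2779/7517) = (7517/2779). Reduce: 7517 ≡ 1959 (mod 2779). Now have (1959/2779).
Both 1959 ≡ 3 and 2779 ≡ 3 (mod 4), so reciprocity gives (1959/2779) = -(2779/1959). Reduce: 2779 ≡ 820 (mod 1959). Now have -(820/1959).
Factor out 2: 820 = 2^2·205. Since 1959 ≡ 7 (mod 8), (2/1959) = +1, and (2/1959)^2 = +1. Now have -(205/1959).
205 ≡ 1 (mod 4), so quadratic reciprocity gives (205/1959) = (1959/205). Reduce: 1959 ≡ 114 (mod 205). Now have -(114/205).
Factor out 2: 114 = 2·57. Since 205 ≡ 5 (mod 8), (2/205) = -1. Now have (57/205).
57 ≡ 1 (mod 4), so quadratic reciprocity gives (57/205) = (205/57). Reduce: 205 ≡ 34 (mod 57). Now have (34/57).
Factor out 2: 34 = 2·17. Since 57 ≡ 1 (mod 8), (2/57) = +1. Now have (17/57).
17 ≡ 1 (mod 4), so quadratic reciprocity gives (17/57) = (57/17). Reduce: 57 ≡ 6 (mod 17). Now have (6/17).
Factor out 2: 6 = 2·3. Since 17 ≡ 1 (mod 8), (2/17) = +1. Now have (3/17).
17 ≡ 1 (mod 4), so quadratic reciprocity gives (3/17) = (17/3). Reduce: 17 ≡ 2 (mod 3). Now have (2/3).
Factor out 2: 2 = 2. Since 3 ≡ 3 (mod 8), (2/3) = -1. Now have -(1/3).
(1/3) = 1. Collecting the sign factors: -1.
The Legendre symbol is -1, so x^2 ≡ -10296 (mod 7517) has no solution.

no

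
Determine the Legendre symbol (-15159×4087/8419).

-1

By multiplicativity, (-15159·4087/8419) = (-15159/8419)·(4087/8419).
First factor (-15159/8419):
(-15159/8419)
  = (1679/8419)    [-15159 ≡ 1679 mod 8419]
  = -(8419/1679)    [QR: both ≡ 3 mod 4, sign flips]
  = -(24/1679)    [8419 ≡ 24 mod 1679]
  = -(3/1679)    [1679 ≡ 7 mod 8 ⇒ (2/1679)^3 = +1]
  = (1679/3)    [QR: both ≡ 3 mod 4, sign flips]
  = (2/3)    [1679 ≡ 2 mod 3]
  = -(1/3)    [3 ≡ 3 mod 8 ⇒ (2/3) = -1]
  = -1    [(1/3) = 1]
Second factor (4087/8419):
(4087/8419)
  = -(8419/4087)    [QR: both ≡ 3 mod 4, sign flips]
  = -(245/4087)    [8419 ≡ 245 mod 4087]
  = -(4087/245)    [QR: 245 ≡ 1 mod 4, sign kept]
  = -(167/245)    [4087 ≡ 167 mod 245]
  = -(245/167)    [QR: 245 ≡ 1 mod 4, sign kept]
  = -(78/167)    [245 ≡ 78 mod 167]
  = -(39/167)    [167 ≡ 7 mod 8 ⇒ (2/167) = +1]
  = (167/39)    [QR: both ≡ 3 mod 4, sign flips]
  = (11/39)    [167 ≡ 11 mod 39]
  = -(39/11)    [QR: both ≡ 3 mod 4, sign flips]
  = -(6/11)    [39 ≡ 6 mod 11]
  = (3/11)    [11 ≡ 3 mod 8 ⇒ (2/11) = -1]
  = -(11/3)    [QR: both ≡ 3 mod 4, sign flips]
  = -(2/3)    [11 ≡ 2 mod 3]
  = (1/3)    [3 ≡ 3 mod 8 ⇒ (2/3) = -1]
  = 1    [(1/3) = 1]
Product: (-1)·(1) = -1.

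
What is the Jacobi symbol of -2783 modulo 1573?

Reduce the numerator: -2783 ≡ 363 (mod 1573), so (-2783/1573) = (363/1573).
1573 ≡ 1 (mod 4), so quadratic reciprocity gives (363/1573) = (1573/363). Reduce: 1573 ≡ 121 (mod 363). Now have (121/363).
121 ≡ 1 (mod 4), so quadratic reciprocity gives (121/363) = (363/121). Reduce: 363 ≡ 0 (mod 121). Now have (0/121).
The numerator is now 0 with denominator 121 > 1: the symbol is 0.

0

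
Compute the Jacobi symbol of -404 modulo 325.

(-404|325)
  = (246|325)    [-404 ≡ 246 mod 325]
  = -(123|325)    [325 ≡ 5 mod 8 ⇒ (2|325) = -1]
  = -(325|123)    [QR: 325 ≡ 1 mod 4, sign kept]
  = -(79|123)    [325 ≡ 79 mod 123]
  = (123|79)    [QR: both ≡ 3 mod 4, sign flips]
  = (44|79)    [123 ≡ 44 mod 79]
  = (11|79)    [79 ≡ 7 mod 8 ⇒ (2|79)^2 = +1]
  = -(79|11)    [QR: both ≡ 3 mod 4, sign flips]
  = -(2|11)    [79 ≡ 2 mod 11]
  = (1|11)    [11 ≡ 3 mod 8 ⇒ (2|11) = -1]
  = 1    [(1|11) = 1]

1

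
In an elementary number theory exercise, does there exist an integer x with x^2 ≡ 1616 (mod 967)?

yes

(1616/967)
  = (649/967)    [1616 ≡ 649 mod 967]
  = (967/649)    [QR: 649 ≡ 1 mod 4, sign kept]
  = (318/649)    [967 ≡ 318 mod 649]
  = (159/649)    [649 ≡ 1 mod 8 ⇒ (2/649) = +1]
  = (649/159)    [QR: 649 ≡ 1 mod 4, sign kept]
  = (13/159)    [649 ≡ 13 mod 159]
  = (159/13)    [QR: 13 ≡ 1 mod 4, sign kept]
  = (3/13)    [159 ≡ 3 mod 13]
  = (13/3)    [QR: 13 ≡ 1 mod 4, sign kept]
  = (1/3)    [13 ≡ 1 mod 3]
  = 1    [(1/3) = 1]
The Legendre symbol is 1, so x^2 ≡ 1616 (mod 967) has solution.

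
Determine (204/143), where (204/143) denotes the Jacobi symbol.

-1

(204/143)
  = (61/143)    [204 ≡ 61 mod 143]
  = (143/61)    [QR: 61 ≡ 1 mod 4, sign kept]
  = (21/61)    [143 ≡ 21 mod 61]
  = (61/21)    [QR: 21 ≡ 1 mod 4, sign kept]
  = (19/21)    [61 ≡ 19 mod 21]
  = (21/19)    [QR: 21 ≡ 1 mod 4, sign kept]
  = (2/19)    [21 ≡ 2 mod 19]
  = -(1/19)    [19 ≡ 3 mod 8 ⇒ (2/19) = -1]
  = -1    [(1/19) = 1]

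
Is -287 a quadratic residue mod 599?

Reduce the numerator: -287 ≡ 312 (mod 599), so (-287/599) = (312/599).
Factor out 2: 312 = 2^3·39. Since 599 ≡ 7 (mod 8), (2/599) = +1, and (2/599)^3 = +1. Now have (39/599).
Both 39 ≡ 3 and 599 ≡ 3 (mod 4), so reciprocity gives (39/599) = -(599/39). Reduce: 599 ≡ 14 (mod 39). Now have -(14/39).
Factor out 2: 14 = 2·7. Since 39 ≡ 7 (mod 8), (2/39) = +1. Now have -(7/39).
Both 7 ≡ 3 and 39 ≡ 3 (mod 4), so reciprocity gives (7/39) = -(39/7). Reduce: 39 ≡ 4 (mod 7). Now have (4/7).
Factor out 2: 4 = 2^2. Since 7 ≡ 7 (mod 8), (2/7) = +1, and (2/7)^2 = +1. Now have (1/7).
(1/7) = 1. Collecting the sign factors: 1.
The Legendre symbol is 1, so x^2 ≡ -287 (mod 599) has solution.

yes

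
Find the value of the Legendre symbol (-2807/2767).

1

Reduce the numerator: -2807 ≡ 2727 (mod 2767), so (-2807/2767) = (2727/2767).
Both 2727 ≡ 3 and 2767 ≡ 3 (mod 4), so reciprocity gives (2727/2767) = -(2767/2727). Reduce: 2767 ≡ 40 (mod 2727). Now have -(40/2727).
Factor out 2: 40 = 2^3·5. Since 2727 ≡ 7 (mod 8), (2/2727) = +1, and (2/2727)^3 = +1. Now have -(5/2727).
5 ≡ 1 (mod 4), so quadratic reciprocity gives (5/2727) = (2727/5). Reduce: 2727 ≡ 2 (mod 5). Now have -(2/5).
Factor out 2: 2 = 2. Since 5 ≡ 5 (mod 8), (2/5) = -1. Now have (1/5).
(1/5) = 1. Collecting the sign factors: 1.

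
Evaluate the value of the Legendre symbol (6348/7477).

Factor out 2: 6348 = 2^2·1587. Since 7477 ≡ 5 (mod 8), (2/7477) = -1, and (2/7477)^2 = +1. Now have (1587/7477).
7477 ≡ 1 (mod 4), so quadratic reciprocity gives (1587/7477) = (7477/1587). Reduce: 7477 ≡ 1129 (mod 1587). Now have (1129/1587).
1129 ≡ 1 (mod 4), so quadratic reciprocity gives (1129/1587) = (1587/1129). Reduce: 1587 ≡ 458 (mod 1129). Now have (458/1129).
Factor out 2: 458 = 2·229. Since 1129 ≡ 1 (mod 8), (2/1129) = +1. Now have (229/1129).
229 ≡ 1 (mod 4), so quadratic reciprocity gives (229/1129) = (1129/229). Reduce: 1129 ≡ 213 (mod 229). Now have (213/229).
213 ≡ 1 (mod 4), so quadratic reciprocity gives (213/229) = (229/213). Reduce: 229 ≡ 16 (mod 213). Now have (16/213).
Factor out 2: 16 = 2^4. Since 213 ≡ 5 (mod 8), (2/213) = -1, and (2/213)^4 = +1. Now have (1/213).
(1/213) = 1. Collecting the sign factors: 1.

1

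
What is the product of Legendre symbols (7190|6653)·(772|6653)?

By multiplicativity, (7190·772|6653) = (7190|6653)·(772|6653).
First factor (7190|6653):
Reduce the numerator: 7190 ≡ 537 (mod 6653), so (7190|6653) = (537|6653).
537 ≡ 1 (mod 4), so quadratic reciprocity gives (537|6653) = (6653|537). Reduce: 6653 ≡ 209 (mod 537). Now have (209|537).
209 ≡ 1 (mod 4), so quadratic reciprocity gives (209|537) = (537|209). Reduce: 537 ≡ 119 (mod 209). Now have (119|209).
209 ≡ 1 (mod 4), so quadratic reciprocity gives (119|209) = (209|119). Reduce: 209 ≡ 90 (mod 119). Now have (90|119).
Factor out 2: 90 = 2·45. Since 119 ≡ 7 (mod 8), (2|119) = +1. Now have (45|119).
45 ≡ 1 (mod 4), so quadratic reciprocity gives (45|119) = (119|45). Reduce: 119 ≡ 29 (mod 45). Now have (29|45).
29 ≡ 1 (mod 4), so quadratic reciprocity gives (29|45) = (45|29). Reduce: 45 ≡ 16 (mod 29). Now have (16|29).
Factor out 2: 16 = 2^4. Since 29 ≡ 5 (mod 8), (2|29) = -1, and (2|29)^4 = +1. Now have (1|29).
(1|29) = 1. Collecting the sign factors: 1.
Second factor (772|6653):
Factor out 2: 772 = 2^2·193. Since 6653 ≡ 5 (mod 8), (2|6653) = -1, and (2|6653)^2 = +1. Now have (193|6653).
193 ≡ 1 (mod 4), so quadratic reciprocity gives (193|6653) = (6653|193). Reduce: 6653 ≡ 91 (mod 193). Now have (91|193).
193 ≡ 1 (mod 4), so quadratic reciprocity gives (91|193) = (193|91). Reduce: 193 ≡ 11 (mod 91). Now have (11|91).
Both 11 ≡ 3 and 91 ≡ 3 (mod 4), so reciprocity gives (11|91) = -(91|11). Reduce: 91 ≡ 3 (mod 11). Now have -(3|11).
Both 3 ≡ 3 and 11 ≡ 3 (mod 4), so reciprocity gives (3|11) = -(11|3). Reduce: 11 ≡ 2 (mod 3). Now have (2|3).
Factor out 2: 2 = 2. Since 3 ≡ 3 (mod 8), (2|3) = -1. Now have -(1|3).
(1|3) = 1. Collecting the sign factors: -1.
Product: (1)·(-1) = -1.

-1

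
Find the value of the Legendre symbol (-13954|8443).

-1

Pull out -1: (-13954|8443) = (-1|8443)·(13954|8443). Since 8443 ≡ 3 (mod 4), (-1|8443) = -1. Now have -(13954|8443).
Reduce the numerator: 13954 ≡ 5511 (mod 8443), so (13954|8443) = (5511|8443).
Both 5511 ≡ 3 and 8443 ≡ 3 (mod 4), so reciprocity gives (5511|8443) = -(8443|5511). Reduce: 8443 ≡ 2932 (mod 5511). Now have (2932|5511).
Factor out 2: 2932 = 2^2·733. Since 5511 ≡ 7 (mod 8), (2|5511) = +1, and (2|5511)^2 = +1. Now have (733|5511).
733 ≡ 1 (mod 4), so quadratic reciprocity gives (733|5511) = (5511|733). Reduce: 5511 ≡ 380 (mod 733). Now have (380|733).
Factor out 2: 380 = 2^2·95. Since 733 ≡ 5 (mod 8), (2|733) = -1, and (2|733)^2 = +1. Now have (95|733).
733 ≡ 1 (mod 4), so quadratic reciprocity gives (95|733) = (733|95). Reduce: 733 ≡ 68 (mod 95). Now have (68|95).
Factor out 2: 68 = 2^2·17. Since 95 ≡ 7 (mod 8), (2|95) = +1, and (2|95)^2 = +1. Now have (17|95).
17 ≡ 1 (mod 4), so quadratic reciprocity gives (17|95) = (95|17). Reduce: 95 ≡ 10 (mod 17). Now have (10|17).
Factor out 2: 10 = 2·5. Since 17 ≡ 1 (mod 8), (2|17) = +1. Now have (5|17).
5 ≡ 1 (mod 4), so quadratic reciprocity gives (5|17) = (17|5). Reduce: 17 ≡ 2 (mod 5). Now have (2|5).
Factor out 2: 2 = 2. Since 5 ≡ 5 (mod 8), (2|5) = -1. Now have -(1|5).
(1|5) = 1. Collecting the sign factors: -1.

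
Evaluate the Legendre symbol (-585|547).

1

Pull out -1: (-585|547) = (-1|547)·(585|547). Since 547 ≡ 3 (mod 4), (-1|547) = -1. Now have -(585|547).
Reduce the numerator: 585 ≡ 38 (mod 547), so (585|547) = (38|547).
Factor out 2: 38 = 2·19. Since 547 ≡ 3 (mod 8), (2|547) = -1. Now have (19|547).
Both 19 ≡ 3 and 547 ≡ 3 (mod 4), so reciprocity gives (19|547) = -(547|19). Reduce: 547 ≡ 15 (mod 19). Now have -(15|19).
Both 15 ≡ 3 and 19 ≡ 3 (mod 4), so reciprocity gives (15|19) = -(19|15). Reduce: 19 ≡ 4 (mod 15). Now have (4|15).
Factor out 2: 4 = 2^2. Since 15 ≡ 7 (mod 8), (2|15) = +1, and (2|15)^2 = +1. Now have (1|15).
(1|15) = 1. Collecting the sign factors: 1.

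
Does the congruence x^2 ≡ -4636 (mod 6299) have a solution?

no

Reduce the numerator: -4636 ≡ 1663 (mod 6299), so (-4636/6299) = (1663/6299).
Both 1663 ≡ 3 and 6299 ≡ 3 (mod 4), so reciprocity gives (1663/6299) = -(6299/1663). Reduce: 6299 ≡ 1310 (mod 1663). Now have -(1310/1663).
Factor out 2: 1310 = 2·655. Since 1663 ≡ 7 (mod 8), (2/1663) = +1. Now have -(655/1663).
Both 655 ≡ 3 and 1663 ≡ 3 (mod 4), so reciprocity gives (655/1663) = -(1663/655). Reduce: 1663 ≡ 353 (mod 655). Now have (353/655).
353 ≡ 1 (mod 4), so quadratic reciprocity gives (353/655) = (655/353). Reduce: 655 ≡ 302 (mod 353). Now have (302/353).
Factor out 2: 302 = 2·151. Since 353 ≡ 1 (mod 8), (2/353) = +1. Now have (151/353).
353 ≡ 1 (mod 4), so quadratic reciprocity gives (151/353) = (353/151). Reduce: 353 ≡ 51 (mod 151). Now have (51/151).
Both 51 ≡ 3 and 151 ≡ 3 (mod 4), so reciprocity gives (51/151) = -(151/51). Reduce: 151 ≡ 49 (mod 51). Now have -(49/51).
49 ≡ 1 (mod 4), so quadratic reciprocity gives (49/51) = (51/49). Reduce: 51 ≡ 2 (mod 49). Now have -(2/49).
Factor out 2: 2 = 2. Since 49 ≡ 1 (mod 8), (2/49) = +1. Now have -(1/49).
(1/49) = 1. Collecting the sign factors: -1.
The Legendre symbol is -1, so x^2 ≡ -4636 (mod 6299) has no solution.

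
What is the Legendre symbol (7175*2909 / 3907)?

By multiplicativity, (7175·2909 / 3907) = (7175 / 3907)·(2909 / 3907).
First factor (7175 / 3907):
Reduce the numerator: 7175 ≡ 3268 (mod 3907), so (7175 / 3907) = (3268 / 3907).
Factor out 2: 3268 = 2^2·817. Since 3907 ≡ 3 (mod 8), (2 / 3907) = -1, and (2 / 3907)^2 = +1. Now have (817 / 3907).
817 ≡ 1 (mod 4), so quadratic reciprocity gives (817 / 3907) = (3907 / 817). Reduce: 3907 ≡ 639 (mod 817). Now have (639 / 817).
817 ≡ 1 (mod 4), so quadratic reciprocity gives (639 / 817) = (817 / 639). Reduce: 817 ≡ 178 (mod 639). Now have (178 / 639).
Factor out 2: 178 = 2·89. Since 639 ≡ 7 (mod 8), (2 / 639) = +1. Now have (89 / 639).
89 ≡ 1 (mod 4), so quadratic reciprocity gives (89 / 639) = (639 / 89). Reduce: 639 ≡ 16 (mod 89). Now have (16 / 89).
Factor out 2: 16 = 2^4. Since 89 ≡ 1 (mod 8), (2 / 89) = +1, and (2 / 89)^4 = +1. Now have (1 / 89).
(1 / 89) = 1. Collecting the sign factors: 1.
Second factor (2909 / 3907):
2909 ≡ 1 (mod 4), so quadratic reciprocity gives (2909 / 3907) = (3907 / 2909). Reduce: 3907 ≡ 998 (mod 2909). Now have (998 / 2909).
Factor out 2: 998 = 2·499. Since 2909 ≡ 5 (mod 8), (2 / 2909) = -1. Now have -(499 / 2909).
2909 ≡ 1 (mod 4), so quadratic reciprocity gives (499 / 2909) = (2909 / 499). Reduce: 2909 ≡ 414 (mod 499). Now have -(414 / 499).
Factor out 2: 414 = 2·207. Since 499 ≡ 3 (mod 8), (2 / 499) = -1. Now have (207 / 499).
Both 207 ≡ 3 and 499 ≡ 3 (mod 4), so reciprocity gives (207 / 499) = -(499 / 207). Reduce: 499 ≡ 85 (mod 207). Now have -(85 / 207).
85 ≡ 1 (mod 4), so quadratic reciprocity gives (85 / 207) = (207 / 85). Reduce: 207 ≡ 37 (mod 85). Now have -(37 / 85).
37 ≡ 1 (mod 4), so quadratic reciprocity gives (37 / 85) = (85 / 37). Reduce: 85 ≡ 11 (mod 37). Now have -(11 / 37).
37 ≡ 1 (mod 4), so quadratic reciprocity gives (11 / 37) = (37 / 11). Reduce: 37 ≡ 4 (mod 11). Now have -(4 / 11).
Factor out 2: 4 = 2^2. Since 11 ≡ 3 (mod 8), (2 / 11) = -1, and (2 / 11)^2 = +1. Now have -(1 / 11).
(1 / 11) = 1. Collecting the sign factors: -1.
Product: (1)·(-1) = -1.

-1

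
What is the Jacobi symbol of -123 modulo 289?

1

(-123/289)
  = (166/289)    [-123 ≡ 166 mod 289]
  = (83/289)    [289 ≡ 1 mod 8 ⇒ (2/289) = +1]
  = (289/83)    [QR: 289 ≡ 1 mod 4, sign kept]
  = (40/83)    [289 ≡ 40 mod 83]
  = -(5/83)    [83 ≡ 3 mod 8 ⇒ (2/83)^3 = -1]
  = -(83/5)    [QR: 5 ≡ 1 mod 4, sign kept]
  = -(3/5)    [83 ≡ 3 mod 5]
  = -(5/3)    [QR: 5 ≡ 1 mod 4, sign kept]
  = -(2/3)    [5 ≡ 2 mod 3]
  = (1/3)    [3 ≡ 3 mod 8 ⇒ (2/3) = -1]
  = 1    [(1/3) = 1]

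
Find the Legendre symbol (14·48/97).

-1

By multiplicativity, (14·48/97) = (14/97)·(48/97).
First factor (14/97):
(14/97)
  = (7/97)    [97 ≡ 1 mod 8 ⇒ (2/97) = +1]
  = (97/7)    [QR: 97 ≡ 1 mod 4, sign kept]
  = (6/7)    [97 ≡ 6 mod 7]
  = (3/7)    [7 ≡ 7 mod 8 ⇒ (2/7) = +1]
  = -(7/3)    [QR: both ≡ 3 mod 4, sign flips]
  = -(1/3)    [7 ≡ 1 mod 3]
  = -1    [(1/3) = 1]
Second factor (48/97):
(48/97)
  = (3/97)    [97 ≡ 1 mod 8 ⇒ (2/97)^4 = +1]
  = (97/3)    [QR: 97 ≡ 1 mod 4, sign kept]
  = (1/3)    [97 ≡ 1 mod 3]
  = 1    [(1/3) = 1]
Product: (-1)·(1) = -1.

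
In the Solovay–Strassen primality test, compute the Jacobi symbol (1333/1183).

-1

Reduce the numerator: 1333 ≡ 150 (mod 1183), so (1333/1183) = (150/1183).
Factor out 2: 150 = 2·75. Since 1183 ≡ 7 (mod 8), (2/1183) = +1. Now have (75/1183).
Both 75 ≡ 3 and 1183 ≡ 3 (mod 4), so reciprocity gives (75/1183) = -(1183/75). Reduce: 1183 ≡ 58 (mod 75). Now have -(58/75).
Factor out 2: 58 = 2·29. Since 75 ≡ 3 (mod 8), (2/75) = -1. Now have (29/75).
29 ≡ 1 (mod 4), so quadratic reciprocity gives (29/75) = (75/29). Reduce: 75 ≡ 17 (mod 29). Now have (17/29).
17 ≡ 1 (mod 4), so quadratic reciprocity gives (17/29) = (29/17). Reduce: 29 ≡ 12 (mod 17). Now have (12/17).
Factor out 2: 12 = 2^2·3. Since 17 ≡ 1 (mod 8), (2/17) = +1, and (2/17)^2 = +1. Now have (3/17).
17 ≡ 1 (mod 4), so quadratic reciprocity gives (3/17) = (17/3). Reduce: 17 ≡ 2 (mod 3). Now have (2/3).
Factor out 2: 2 = 2. Since 3 ≡ 3 (mod 8), (2/3) = -1. Now have -(1/3).
(1/3) = 1. Collecting the sign factors: -1.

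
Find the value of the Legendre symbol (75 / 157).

1

(75 / 157)
  = (157 / 75)    [QR: 157 ≡ 1 mod 4, sign kept]
  = (7 / 75)    [157 ≡ 7 mod 75]
  = -(75 / 7)    [QR: both ≡ 3 mod 4, sign flips]
  = -(5 / 7)    [75 ≡ 5 mod 7]
  = -(7 / 5)    [QR: 5 ≡ 1 mod 4, sign kept]
  = -(2 / 5)    [7 ≡ 2 mod 5]
  = (1 / 5)    [5 ≡ 5 mod 8 ⇒ (2 / 5) = -1]
  = 1    [(1 / 5) = 1]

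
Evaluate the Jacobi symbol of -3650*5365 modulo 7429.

-1

By multiplicativity, (-3650·5365 / 7429) = (-3650 / 7429)·(5365 / 7429).
First factor (-3650 / 7429):
Pull out -1: (-3650 / 7429) = (-1 / 7429)·(3650 / 7429). Since 7429 ≡ 1 (mod 4), (-1 / 7429) = +1. Now have (3650 / 7429).
Factor out 2: 3650 = 2·1825. Since 7429 ≡ 5 (mod 8), (2 / 7429) = -1. Now have -(1825 / 7429).
1825 ≡ 1 (mod 4), so quadratic reciprocity gives (1825 / 7429) = (7429 / 1825). Reduce: 7429 ≡ 129 (mod 1825). Now have -(129 / 1825).
129 ≡ 1 (mod 4), so quadratic reciprocity gives (129 / 1825) = (1825 / 129). Reduce: 1825 ≡ 19 (mod 129). Now have -(19 / 129).
129 ≡ 1 (mod 4), so quadratic reciprocity gives (19 / 129) = (129 / 19). Reduce: 129 ≡ 15 (mod 19). Now have -(15 / 19).
Both 15 ≡ 3 and 19 ≡ 3 (mod 4), so reciprocity gives (15 / 19) = -(19 / 15). Reduce: 19 ≡ 4 (mod 15). Now have (4 / 15).
Factor out 2: 4 = 2^2. Since 15 ≡ 7 (mod 8), (2 / 15) = +1, and (2 / 15)^2 = +1. Now have (1 / 15).
(1 / 15) = 1. Collecting the sign factors: 1.
Second factor (5365 / 7429):
5365 ≡ 1 (mod 4), so quadratic reciprocity gives (5365 / 7429) = (7429 / 5365). Reduce: 7429 ≡ 2064 (mod 5365). Now have (2064 / 5365).
Factor out 2: 2064 = 2^4·129. Since 5365 ≡ 5 (mod 8), (2 / 5365) = -1, and (2 / 5365)^4 = +1. Now have (129 / 5365).
129 ≡ 1 (mod 4), so quadratic reciprocity gives (129 / 5365) = (5365 / 129). Reduce: 5365 ≡ 76 (mod 129). Now have (76 / 129).
Factor out 2: 76 = 2^2·19. Since 129 ≡ 1 (mod 8), (2 / 129) = +1, and (2 / 129)^2 = +1. Now have (19 / 129).
129 ≡ 1 (mod 4), so quadratic reciprocity gives (19 / 129) = (129 / 19). Reduce: 129 ≡ 15 (mod 19). Now have (15 / 19).
Both 15 ≡ 3 and 19 ≡ 3 (mod 4), so reciprocity gives (15 / 19) = -(19 / 15). Reduce: 19 ≡ 4 (mod 15). Now have -(4 / 15).
Factor out 2: 4 = 2^2. Since 15 ≡ 7 (mod 8), (2 / 15) = +1, and (2 / 15)^2 = +1. Now have -(1 / 15).
(1 / 15) = 1. Collecting the sign factors: -1.
Product: (1)·(-1) = -1.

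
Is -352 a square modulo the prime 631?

yes

Pull out -1: (-352|631) = (-1|631)·(352|631). Since 631 ≡ 3 (mod 4), (-1|631) = -1. Now have -(352|631).
Factor out 2: 352 = 2^5·11. Since 631 ≡ 7 (mod 8), (2|631) = +1, and (2|631)^5 = +1. Now have -(11|631).
Both 11 ≡ 3 and 631 ≡ 3 (mod 4), so reciprocity gives (11|631) = -(631|11). Reduce: 631 ≡ 4 (mod 11). Now have (4|11).
Factor out 2: 4 = 2^2. Since 11 ≡ 3 (mod 8), (2|11) = -1, and (2|11)^2 = +1. Now have (1|11).
(1|11) = 1. Collecting the sign factors: 1.
(-352|631) = 1, and 631 is prime, so -352 is a quadratic residue mod 631.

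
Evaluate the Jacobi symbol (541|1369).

1

541 ≡ 1 (mod 4), so quadratic reciprocity gives (541|1369) = (1369|541). Reduce: 1369 ≡ 287 (mod 541). Now have (287|541).
541 ≡ 1 (mod 4), so quadratic reciprocity gives (287|541) = (541|287). Reduce: 541 ≡ 254 (mod 287). Now have (254|287).
Factor out 2: 254 = 2·127. Since 287 ≡ 7 (mod 8), (2|287) = +1. Now have (127|287).
Both 127 ≡ 3 and 287 ≡ 3 (mod 4), so reciprocity gives (127|287) = -(287|127). Reduce: 287 ≡ 33 (mod 127). Now have -(33|127).
33 ≡ 1 (mod 4), so quadratic reciprocity gives (33|127) = (127|33). Reduce: 127 ≡ 28 (mod 33). Now have -(28|33).
Factor out 2: 28 = 2^2·7. Since 33 ≡ 1 (mod 8), (2|33) = +1, and (2|33)^2 = +1. Now have -(7|33).
33 ≡ 1 (mod 4), so quadratic reciprocity gives (7|33) = (33|7). Reduce: 33 ≡ 5 (mod 7). Now have -(5|7).
5 ≡ 1 (mod 4), so quadratic reciprocity gives (5|7) = (7|5). Reduce: 7 ≡ 2 (mod 5). Now have -(2|5).
Factor out 2: 2 = 2. Since 5 ≡ 5 (mod 8), (2|5) = -1. Now have (1|5).
(1|5) = 1. Collecting the sign factors: 1.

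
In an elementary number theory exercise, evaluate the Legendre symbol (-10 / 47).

Pull out -1: (-10 / 47) = (-1 / 47)·(10 / 47). Since 47 ≡ 3 (mod 4), (-1 / 47) = -1. Now have -(10 / 47).
Factor out 2: 10 = 2·5. Since 47 ≡ 7 (mod 8), (2 / 47) = +1. Now have -(5 / 47).
5 ≡ 1 (mod 4), so quadratic reciprocity gives (5 / 47) = (47 / 5). Reduce: 47 ≡ 2 (mod 5). Now have -(2 / 5).
Factor out 2: 2 = 2. Since 5 ≡ 5 (mod 8), (2 / 5) = -1. Now have (1 / 5).
(1 / 5) = 1. Collecting the sign factors: 1.

1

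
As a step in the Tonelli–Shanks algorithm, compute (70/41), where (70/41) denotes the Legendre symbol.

-1

(70/41)
  = (29/41)    [70 ≡ 29 mod 41]
  = (41/29)    [QR: 29 ≡ 1 mod 4, sign kept]
  = (12/29)    [41 ≡ 12 mod 29]
  = (3/29)    [29 ≡ 5 mod 8 ⇒ (2/29)^2 = +1]
  = (29/3)    [QR: 29 ≡ 1 mod 4, sign kept]
  = (2/3)    [29 ≡ 2 mod 3]
  = -(1/3)    [3 ≡ 3 mod 8 ⇒ (2/3) = -1]
  = -1    [(1/3) = 1]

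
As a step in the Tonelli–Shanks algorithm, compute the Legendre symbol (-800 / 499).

1

(-800 / 499)
  = (198 / 499)    [-800 ≡ 198 mod 499]
  = -(99 / 499)    [499 ≡ 3 mod 8 ⇒ (2 / 499) = -1]
  = (499 / 99)    [QR: both ≡ 3 mod 4, sign flips]
  = (4 / 99)    [499 ≡ 4 mod 99]
  = (1 / 99)    [99 ≡ 3 mod 8 ⇒ (2 / 99)^2 = +1]
  = 1    [(1 / 99) = 1]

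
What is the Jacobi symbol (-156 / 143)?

Reduce the numerator: -156 ≡ 130 (mod 143), so (-156 / 143) = (130 / 143).
Factor out 2: 130 = 2·65. Since 143 ≡ 7 (mod 8), (2 / 143) = +1. Now have (65 / 143).
65 ≡ 1 (mod 4), so quadratic reciprocity gives (65 / 143) = (143 / 65). Reduce: 143 ≡ 13 (mod 65). Now have (13 / 65).
13 ≡ 1 (mod 4), so quadratic reciprocity gives (13 / 65) = (65 / 13). Reduce: 65 ≡ 0 (mod 13). Now have (0 / 13).
The numerator is now 0 with denominator 13 > 1: the symbol is 0.

0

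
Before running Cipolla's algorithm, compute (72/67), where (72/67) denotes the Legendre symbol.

-1

(72/67)
  = (5/67)    [72 ≡ 5 mod 67]
  = (67/5)    [QR: 5 ≡ 1 mod 4, sign kept]
  = (2/5)    [67 ≡ 2 mod 5]
  = -(1/5)    [5 ≡ 5 mod 8 ⇒ (2/5) = -1]
  = -1    [(1/5) = 1]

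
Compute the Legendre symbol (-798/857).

(-798/857)
  = (59/857)    [-798 ≡ 59 mod 857]
  = (857/59)    [QR: 857 ≡ 1 mod 4, sign kept]
  = (31/59)    [857 ≡ 31 mod 59]
  = -(59/31)    [QR: both ≡ 3 mod 4, sign flips]
  = -(28/31)    [59 ≡ 28 mod 31]
  = -(7/31)    [31 ≡ 7 mod 8 ⇒ (2/31)^2 = +1]
  = (31/7)    [QR: both ≡ 3 mod 4, sign flips]
  = (3/7)    [31 ≡ 3 mod 7]
  = -(7/3)    [QR: both ≡ 3 mod 4, sign flips]
  = -(1/3)    [7 ≡ 1 mod 3]
  = -1    [(1/3) = 1]

-1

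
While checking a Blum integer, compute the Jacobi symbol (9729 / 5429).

Reduce the numerator: 9729 ≡ 4300 (mod 5429), so (9729 / 5429) = (4300 / 5429).
Factor out 2: 4300 = 2^2·1075. Since 5429 ≡ 5 (mod 8), (2 / 5429) = -1, and (2 / 5429)^2 = +1. Now have (1075 / 5429).
5429 ≡ 1 (mod 4), so quadratic reciprocity gives (1075 / 5429) = (5429 / 1075). Reduce: 5429 ≡ 54 (mod 1075). Now have (54 / 1075).
Factor out 2: 54 = 2·27. Since 1075 ≡ 3 (mod 8), (2 / 1075) = -1. Now have -(27 / 1075).
Both 27 ≡ 3 and 1075 ≡ 3 (mod 4), so reciprocity gives (27 / 1075) = -(1075 / 27). Reduce: 1075 ≡ 22 (mod 27). Now have (22 / 27).
Factor out 2: 22 = 2·11. Since 27 ≡ 3 (mod 8), (2 / 27) = -1. Now have -(11 / 27).
Both 11 ≡ 3 and 27 ≡ 3 (mod 4), so reciprocity gives (11 / 27) = -(27 / 11). Reduce: 27 ≡ 5 (mod 11). Now have (5 / 11).
5 ≡ 1 (mod 4), so quadratic reciprocity gives (5 / 11) = (11 / 5). Reduce: 11 ≡ 1 (mod 5). Now have (1 / 5).
(1 / 5) = 1. Collecting the sign factors: 1.

1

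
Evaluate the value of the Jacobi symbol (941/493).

Reduce the numerator: 941 ≡ 448 (mod 493), so (941/493) = (448/493).
Factor out 2: 448 = 2^6·7. Since 493 ≡ 5 (mod 8), (2/493) = -1, and (2/493)^6 = +1. Now have (7/493).
493 ≡ 1 (mod 4), so quadratic reciprocity gives (7/493) = (493/7). Reduce: 493 ≡ 3 (mod 7). Now have (3/7).
Both 3 ≡ 3 and 7 ≡ 3 (mod 4), so reciprocity gives (3/7) = -(7/3). Reduce: 7 ≡ 1 (mod 3). Now have -(1/3).
(1/3) = 1. Collecting the sign factors: -1.

-1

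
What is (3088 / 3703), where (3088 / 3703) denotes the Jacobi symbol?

1

(3088 / 3703)
  = (193 / 3703)    [3703 ≡ 7 mod 8 ⇒ (2 / 3703)^4 = +1]
  = (3703 / 193)    [QR: 193 ≡ 1 mod 4, sign kept]
  = (36 / 193)    [3703 ≡ 36 mod 193]
  = (9 / 193)    [193 ≡ 1 mod 8 ⇒ (2 / 193)^2 = +1]
  = (193 / 9)    [QR: 9 ≡ 1 mod 4, sign kept]
  = (4 / 9)    [193 ≡ 4 mod 9]
  = (1 / 9)    [9 ≡ 1 mod 8 ⇒ (2 / 9)^2 = +1]
  = 1    [(1 / 9) = 1]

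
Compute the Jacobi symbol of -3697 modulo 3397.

1

Reduce the numerator: -3697 ≡ 3097 (mod 3397), so (-3697 / 3397) = (3097 / 3397).
3097 ≡ 1 (mod 4), so quadratic reciprocity gives (3097 / 3397) = (3397 / 3097). Reduce: 3397 ≡ 300 (mod 3097). Now have (300 / 3097).
Factor out 2: 300 = 2^2·75. Since 3097 ≡ 1 (mod 8), (2 / 3097) = +1, and (2 / 3097)^2 = +1. Now have (75 / 3097).
3097 ≡ 1 (mod 4), so quadratic reciprocity gives (75 / 3097) = (3097 / 75). Reduce: 3097 ≡ 22 (mod 75). Now have (22 / 75).
Factor out 2: 22 = 2·11. Since 75 ≡ 3 (mod 8), (2 / 75) = -1. Now have -(11 / 75).
Both 11 ≡ 3 and 75 ≡ 3 (mod 4), so reciprocity gives (11 / 75) = -(75 / 11). Reduce: 75 ≡ 9 (mod 11). Now have (9 / 11).
9 ≡ 1 (mod 4), so quadratic reciprocity gives (9 / 11) = (11 / 9). Reduce: 11 ≡ 2 (mod 9). Now have (2 / 9).
Factor out 2: 2 = 2. Since 9 ≡ 1 (mod 8), (2 / 9) = +1. Now have (1 / 9).
(1 / 9) = 1. Collecting the sign factors: 1.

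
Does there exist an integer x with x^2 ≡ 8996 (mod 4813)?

(8996|4813)
  = (4183|4813)    [8996 ≡ 4183 mod 4813]
  = (4813|4183)    [QR: 4813 ≡ 1 mod 4, sign kept]
  = (630|4183)    [4813 ≡ 630 mod 4183]
  = (315|4183)    [4183 ≡ 7 mod 8 ⇒ (2|4183) = +1]
  = -(4183|315)    [QR: both ≡ 3 mod 4, sign flips]
  = -(88|315)    [4183 ≡ 88 mod 315]
  = (11|315)    [315 ≡ 3 mod 8 ⇒ (2|315)^3 = -1]
  = -(315|11)    [QR: both ≡ 3 mod 4, sign flips]
  = -(7|11)    [315 ≡ 7 mod 11]
  = (11|7)    [QR: both ≡ 3 mod 4, sign flips]
  = (4|7)    [11 ≡ 4 mod 7]
  = (1|7)    [7 ≡ 7 mod 8 ⇒ (2|7)^2 = +1]
  = 1    [(1|7) = 1]
The Legendre symbol is 1, so x^2 ≡ 8996 (mod 4813) has solution.

yes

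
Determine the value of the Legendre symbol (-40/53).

(-40/53)
  = (13/53)    [-40 ≡ 13 mod 53]
  = (53/13)    [QR: 13 ≡ 1 mod 4, sign kept]
  = (1/13)    [53 ≡ 1 mod 13]
  = 1    [(1/13) = 1]

1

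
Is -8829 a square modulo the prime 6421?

no

(-8829/6421)
  = (4013/6421)    [-8829 ≡ 4013 mod 6421]
  = (6421/4013)    [QR: 4013 ≡ 1 mod 4, sign kept]
  = (2408/4013)    [6421 ≡ 2408 mod 4013]
  = -(301/4013)    [4013 ≡ 5 mod 8 ⇒ (2/4013)^3 = -1]
  = -(4013/301)    [QR: 301 ≡ 1 mod 4, sign kept]
  = -(100/301)    [4013 ≡ 100 mod 301]
  = -(25/301)    [301 ≡ 5 mod 8 ⇒ (2/301)^2 = +1]
  = -(301/25)    [QR: 25 ≡ 1 mod 4, sign kept]
  = -(1/25)    [301 ≡ 1 mod 25]
  = -1    [(1/25) = 1]
(-8829/6421) = -1, and 6421 is prime, so -8829 is not a quadratic residue mod 6421.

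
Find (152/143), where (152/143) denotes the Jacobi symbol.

1

Reduce the numerator: 152 ≡ 9 (mod 143), so (152/143) = (9/143).
9 ≡ 1 (mod 4), so quadratic reciprocity gives (9/143) = (143/9). Reduce: 143 ≡ 8 (mod 9). Now have (8/9).
Factor out 2: 8 = 2^3. Since 9 ≡ 1 (mod 8), (2/9) = +1, and (2/9)^3 = +1. Now have (1/9).
(1/9) = 1. Collecting the sign factors: 1.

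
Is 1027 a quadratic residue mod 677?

(1027|677)
  = (350|677)    [1027 ≡ 350 mod 677]
  = -(175|677)    [677 ≡ 5 mod 8 ⇒ (2|677) = -1]
  = -(677|175)    [QR: 677 ≡ 1 mod 4, sign kept]
  = -(152|175)    [677 ≡ 152 mod 175]
  = -(19|175)    [175 ≡ 7 mod 8 ⇒ (2|175)^3 = +1]
  = (175|19)    [QR: both ≡ 3 mod 4, sign flips]
  = (4|19)    [175 ≡ 4 mod 19]
  = (1|19)    [19 ≡ 3 mod 8 ⇒ (2|19)^2 = +1]
  = 1    [(1|19) = 1]
The Legendre symbol is 1, so x^2 ≡ 1027 (mod 677) has solution.

yes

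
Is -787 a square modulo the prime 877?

Reduce the numerator: -787 ≡ 90 (mod 877), so (-787/877) = (90/877).
Factor out 2: 90 = 2·45. Since 877 ≡ 5 (mod 8), (2/877) = -1. Now have -(45/877).
45 ≡ 1 (mod 4), so quadratic reciprocity gives (45/877) = (877/45). Reduce: 877 ≡ 22 (mod 45). Now have -(22/45).
Factor out 2: 22 = 2·11. Since 45 ≡ 5 (mod 8), (2/45) = -1. Now have (11/45).
45 ≡ 1 (mod 4), so quadratic reciprocity gives (11/45) = (45/11). Reduce: 45 ≡ 1 (mod 11). Now have (1/11).
(1/11) = 1. Collecting the sign factors: 1.
The Legendre symbol is 1, so x^2 ≡ -787 (mod 877) has solution.

yes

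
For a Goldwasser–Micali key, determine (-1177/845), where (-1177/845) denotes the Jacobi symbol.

-1

Reduce the numerator: -1177 ≡ 513 (mod 845), so (-1177/845) = (513/845).
513 ≡ 1 (mod 4), so quadratic reciprocity gives (513/845) = (845/513). Reduce: 845 ≡ 332 (mod 513). Now have (332/513).
Factor out 2: 332 = 2^2·83. Since 513 ≡ 1 (mod 8), (2/513) = +1, and (2/513)^2 = +1. Now have (83/513).
513 ≡ 1 (mod 4), so quadratic reciprocity gives (83/513) = (513/83). Reduce: 513 ≡ 15 (mod 83). Now have (15/83).
Both 15 ≡ 3 and 83 ≡ 3 (mod 4), so reciprocity gives (15/83) = -(83/15). Reduce: 83 ≡ 8 (mod 15). Now have -(8/15).
Factor out 2: 8 = 2^3. Since 15 ≡ 7 (mod 8), (2/15) = +1, and (2/15)^3 = +1. Now have -(1/15).
(1/15) = 1. Collecting the sign factors: -1.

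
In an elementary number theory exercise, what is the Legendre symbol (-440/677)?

-1

(-440/677)
  = (440/677)    [677 ≡ 1 mod 4 ⇒ (-1/677) = +1]
  = -(55/677)    [677 ≡ 5 mod 8 ⇒ (2/677)^3 = -1]
  = -(677/55)    [QR: 677 ≡ 1 mod 4, sign kept]
  = -(17/55)    [677 ≡ 17 mod 55]
  = -(55/17)    [QR: 17 ≡ 1 mod 4, sign kept]
  = -(4/17)    [55 ≡ 4 mod 17]
  = -(1/17)    [17 ≡ 1 mod 8 ⇒ (2/17)^2 = +1]
  = -1    [(1/17) = 1]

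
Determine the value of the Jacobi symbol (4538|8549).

(4538|8549)
  = -(2269|8549)    [8549 ≡ 5 mod 8 ⇒ (2|8549) = -1]
  = -(8549|2269)    [QR: 2269 ≡ 1 mod 4, sign kept]
  = -(1742|2269)    [8549 ≡ 1742 mod 2269]
  = (871|2269)    [2269 ≡ 5 mod 8 ⇒ (2|2269) = -1]
  = (2269|871)    [QR: 2269 ≡ 1 mod 4, sign kept]
  = (527|871)    [2269 ≡ 527 mod 871]
  = -(871|527)    [QR: both ≡ 3 mod 4, sign flips]
  = -(344|527)    [871 ≡ 344 mod 527]
  = -(43|527)    [527 ≡ 7 mod 8 ⇒ (2|527)^3 = +1]
  = (527|43)    [QR: both ≡ 3 mod 4, sign flips]
  = (11|43)    [527 ≡ 11 mod 43]
  = -(43|11)    [QR: both ≡ 3 mod 4, sign flips]
  = -(10|11)    [43 ≡ 10 mod 11]
  = (5|11)    [11 ≡ 3 mod 8 ⇒ (2|11) = -1]
  = (11|5)    [QR: 5 ≡ 1 mod 4, sign kept]
  = (1|5)    [11 ≡ 1 mod 5]
  = 1    [(1|5) = 1]

1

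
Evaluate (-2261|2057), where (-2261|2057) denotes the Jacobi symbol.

0

Reduce the numerator: -2261 ≡ 1853 (mod 2057), so (-2261|2057) = (1853|2057).
1853 ≡ 1 (mod 4), so quadratic reciprocity gives (1853|2057) = (2057|1853). Reduce: 2057 ≡ 204 (mod 1853). Now have (204|1853).
Factor out 2: 204 = 2^2·51. Since 1853 ≡ 5 (mod 8), (2|1853) = -1, and (2|1853)^2 = +1. Now have (51|1853).
1853 ≡ 1 (mod 4), so quadratic reciprocity gives (51|1853) = (1853|51). Reduce: 1853 ≡ 17 (mod 51). Now have (17|51).
17 ≡ 1 (mod 4), so quadratic reciprocity gives (17|51) = (51|17). Reduce: 51 ≡ 0 (mod 17). Now have (0|17).
The numerator is now 0 with denominator 17 > 1: the symbol is 0.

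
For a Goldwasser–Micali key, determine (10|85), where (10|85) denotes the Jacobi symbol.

0

Factor out 2: 10 = 2·5. Since 85 ≡ 5 (mod 8), (2|85) = -1. Now have -(5|85).
5 ≡ 1 (mod 4), so quadratic reciprocity gives (5|85) = (85|5). Reduce: 85 ≡ 0 (mod 5). Now have -(0|5).
The numerator is now 0 with denominator 5 > 1: the symbol is 0.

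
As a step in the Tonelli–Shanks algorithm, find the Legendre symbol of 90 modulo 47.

-1

Reduce the numerator: 90 ≡ 43 (mod 47), so (90/47) = (43/47).
Both 43 ≡ 3 and 47 ≡ 3 (mod 4), so reciprocity gives (43/47) = -(47/43). Reduce: 47 ≡ 4 (mod 43). Now have -(4/43).
Factor out 2: 4 = 2^2. Since 43 ≡ 3 (mod 8), (2/43) = -1, and (2/43)^2 = +1. Now have -(1/43).
(1/43) = 1. Collecting the sign factors: -1.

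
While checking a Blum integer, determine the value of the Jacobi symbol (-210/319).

-1

Pull out -1: (-210/319) = (-1/319)·(210/319). Since 319 ≡ 3 (mod 4), (-1/319) = -1. Now have -(210/319).
Factor out 2: 210 = 2·105. Since 319 ≡ 7 (mod 8), (2/319) = +1. Now have -(105/319).
105 ≡ 1 (mod 4), so quadratic reciprocity gives (105/319) = (319/105). Reduce: 319 ≡ 4 (mod 105). Now have -(4/105).
Factor out 2: 4 = 2^2. Since 105 ≡ 1 (mod 8), (2/105) = +1, and (2/105)^2 = +1. Now have -(1/105).
(1/105) = 1. Collecting the sign factors: -1.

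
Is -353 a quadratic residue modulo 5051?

no

Reduce the numerator: -353 ≡ 4698 (mod 5051), so (-353/5051) = (4698/5051).
Factor out 2: 4698 = 2·2349. Since 5051 ≡ 3 (mod 8), (2/5051) = -1. Now have -(2349/5051).
2349 ≡ 1 (mod 4), so quadratic reciprocity gives (2349/5051) = (5051/2349). Reduce: 5051 ≡ 353 (mod 2349). Now have -(353/2349).
353 ≡ 1 (mod 4), so quadratic reciprocity gives (353/2349) = (2349/353). Reduce: 2349 ≡ 231 (mod 353). Now have -(231/353).
353 ≡ 1 (mod 4), so quadratic reciprocity gives (231/353) = (353/231). Reduce: 353 ≡ 122 (mod 231). Now have -(122/231).
Factor out 2: 122 = 2·61. Since 231 ≡ 7 (mod 8), (2/231) = +1. Now have -(61/231).
61 ≡ 1 (mod 4), so quadratic reciprocity gives (61/231) = (231/61). Reduce: 231 ≡ 48 (mod 61). Now have -(48/61).
Factor out 2: 48 = 2^4·3. Since 61 ≡ 5 (mod 8), (2/61) = -1, and (2/61)^4 = +1. Now have -(3/61).
61 ≡ 1 (mod 4), so quadratic reciprocity gives (3/61) = (61/3). Reduce: 61 ≡ 1 (mod 3). Now have -(1/3).
(1/3) = 1. Collecting the sign factors: -1.
The Legendre symbol is -1, so x^2 ≡ -353 (mod 5051) has no solution.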